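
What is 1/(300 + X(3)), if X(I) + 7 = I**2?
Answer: 1/302 ≈ 0.0033113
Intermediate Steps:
X(I) = -7 + I**2
1/(300 + X(3)) = 1/(300 + (-7 + 3**2)) = 1/(300 + (-7 + 9)) = 1/(300 + 2) = 1/302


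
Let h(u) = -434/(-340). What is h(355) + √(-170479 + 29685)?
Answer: 217/170 + I*√140794 ≈ 1.2765 + 375.23*I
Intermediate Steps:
h(u) = 217/170 (h(u) = -434*(-1/340) = 217/170)
h(355) + √(-170479 + 29685) = 217/170 + √(-170479 + 29685) = 217/170 + √(-140794) = 217/170 + I*√140794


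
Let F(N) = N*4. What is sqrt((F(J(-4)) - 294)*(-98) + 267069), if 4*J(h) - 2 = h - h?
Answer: sqrt(295685) ≈ 543.77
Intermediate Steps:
J(h) = 1/2 (J(h) = 1/2 + (h - h)/4 = 1/2 + (1/4)*0 = 1/2 + 0 = 1/2)
F(N) = 4*N
sqrt((F(J(-4)) - 294)*(-98) + 267069) = sqrt((4*(1/2) - 294)*(-98) + 267069) = sqrt((2 - 294)*(-98) + 267069) = sqrt(-292*(-98) + 267069) = sqrt(28616 + 267069) = sqrt(295685)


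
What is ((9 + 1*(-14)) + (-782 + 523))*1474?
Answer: -389136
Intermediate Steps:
((9 + 1*(-14)) + (-782 + 523))*1474 = ((9 - 14) - 259)*1474 = (-5 - 259)*1474 = -264*1474 = -389136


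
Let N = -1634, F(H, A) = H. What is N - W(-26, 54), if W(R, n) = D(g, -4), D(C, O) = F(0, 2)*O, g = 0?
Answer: -1634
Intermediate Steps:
D(C, O) = 0 (D(C, O) = 0*O = 0)
W(R, n) = 0
N - W(-26, 54) = -1634 - 1*0 = -1634 + 0 = -1634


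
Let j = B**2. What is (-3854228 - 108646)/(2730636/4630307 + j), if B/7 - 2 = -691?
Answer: -18349323222318/107707097228639 ≈ -0.17036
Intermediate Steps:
B = -4823 (B = 14 + 7*(-691) = 14 - 4837 = -4823)
j = 23261329 (j = (-4823)**2 = 23261329)
(-3854228 - 108646)/(2730636/4630307 + j) = (-3854228 - 108646)/(2730636/4630307 + 23261329) = -3962874/(2730636*(1/4630307) + 23261329) = -3962874/(2730636/4630307 + 23261329) = -3962874/107707097228639/4630307 = -3962874*4630307/107707097228639 = -18349323222318/107707097228639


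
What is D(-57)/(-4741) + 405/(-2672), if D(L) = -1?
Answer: -1917433/12667952 ≈ -0.15136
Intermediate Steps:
D(-57)/(-4741) + 405/(-2672) = -1/(-4741) + 405/(-2672) = -1*(-1/4741) + 405*(-1/2672) = 1/4741 - 405/2672 = -1917433/12667952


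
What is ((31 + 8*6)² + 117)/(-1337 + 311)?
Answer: -3179/513 ≈ -6.1969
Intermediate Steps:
((31 + 8*6)² + 117)/(-1337 + 311) = ((31 + 48)² + 117)/(-1026) = (79² + 117)*(-1/1026) = (6241 + 117)*(-1/1026) = 6358*(-1/1026) = -3179/513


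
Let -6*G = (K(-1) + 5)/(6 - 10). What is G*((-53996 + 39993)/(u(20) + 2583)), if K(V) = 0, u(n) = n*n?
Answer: -3685/3768 ≈ -0.97797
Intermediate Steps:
u(n) = n²
G = 5/24 (G = -(0 + 5)/(6*(6 - 10)) = -5/(6*(-4)) = -5*(-1)/(6*4) = -⅙*(-5/4) = 5/24 ≈ 0.20833)
G*((-53996 + 39993)/(u(20) + 2583)) = 5*((-53996 + 39993)/(20² + 2583))/24 = 5*(-14003/(400 + 2583))/24 = 5*(-14003/2983)/24 = 5*(-14003*1/2983)/24 = (5/24)*(-737/157) = -3685/3768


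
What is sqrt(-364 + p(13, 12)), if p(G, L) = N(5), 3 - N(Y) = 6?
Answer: I*sqrt(367) ≈ 19.157*I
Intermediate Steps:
N(Y) = -3 (N(Y) = 3 - 1*6 = 3 - 6 = -3)
p(G, L) = -3
sqrt(-364 + p(13, 12)) = sqrt(-364 - 3) = sqrt(-367) = I*sqrt(367)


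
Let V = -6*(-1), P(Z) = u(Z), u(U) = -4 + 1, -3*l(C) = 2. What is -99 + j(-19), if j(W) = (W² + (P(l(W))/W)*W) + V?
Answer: 265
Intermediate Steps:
l(C) = -⅔ (l(C) = -⅓*2 = -⅔)
u(U) = -3
P(Z) = -3
V = 6
j(W) = 3 + W² (j(W) = (W² + (-3/W)*W) + 6 = (W² - 3) + 6 = (-3 + W²) + 6 = 3 + W²)
-99 + j(-19) = -99 + (3 + (-19)²) = -99 + (3 + 361) = -99 + 364 = 265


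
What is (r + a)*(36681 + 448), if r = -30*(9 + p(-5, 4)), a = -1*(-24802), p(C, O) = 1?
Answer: 909734758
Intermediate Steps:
a = 24802
r = -300 (r = -30*(9 + 1) = -30*10 = -300)
(r + a)*(36681 + 448) = (-300 + 24802)*(36681 + 448) = 24502*37129 = 909734758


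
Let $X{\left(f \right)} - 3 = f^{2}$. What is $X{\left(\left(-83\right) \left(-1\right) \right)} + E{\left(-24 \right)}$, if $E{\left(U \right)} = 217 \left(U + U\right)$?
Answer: $-3524$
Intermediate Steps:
$E{\left(U \right)} = 434 U$ ($E{\left(U \right)} = 217 \cdot 2 U = 434 U$)
$X{\left(f \right)} = 3 + f^{2}$
$X{\left(\left(-83\right) \left(-1\right) \right)} + E{\left(-24 \right)} = \left(3 + \left(\left(-83\right) \left(-1\right)\right)^{2}\right) + 434 \left(-24\right) = \left(3 + 83^{2}\right) - 10416 = \left(3 + 6889\right) - 10416 = 6892 - 10416 = -3524$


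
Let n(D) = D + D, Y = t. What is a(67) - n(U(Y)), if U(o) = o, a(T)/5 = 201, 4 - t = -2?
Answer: 993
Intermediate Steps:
t = 6 (t = 4 - 1*(-2) = 4 + 2 = 6)
a(T) = 1005 (a(T) = 5*201 = 1005)
Y = 6
n(D) = 2*D
a(67) - n(U(Y)) = 1005 - 2*6 = 1005 - 1*12 = 1005 - 12 = 993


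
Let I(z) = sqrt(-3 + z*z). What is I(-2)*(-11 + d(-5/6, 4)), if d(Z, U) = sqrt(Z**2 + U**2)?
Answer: -11 + sqrt(601)/6 ≈ -6.9141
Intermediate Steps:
I(z) = sqrt(-3 + z**2)
d(Z, U) = sqrt(U**2 + Z**2)
I(-2)*(-11 + d(-5/6, 4)) = sqrt(-3 + (-2)**2)*(-11 + sqrt(4**2 + (-5/6)**2)) = sqrt(-3 + 4)*(-11 + sqrt(16 + (-5*1/6)**2)) = sqrt(1)*(-11 + sqrt(16 + (-5/6)**2)) = 1*(-11 + sqrt(16 + 25/36)) = 1*(-11 + sqrt(601/36)) = 1*(-11 + sqrt(601)/6) = -11 + sqrt(601)/6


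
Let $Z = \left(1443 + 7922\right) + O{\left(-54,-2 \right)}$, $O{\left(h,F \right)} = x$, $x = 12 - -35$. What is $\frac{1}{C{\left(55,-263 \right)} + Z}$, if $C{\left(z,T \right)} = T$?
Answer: $\frac{1}{9149} \approx 0.0001093$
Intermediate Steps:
$x = 47$ ($x = 12 + 35 = 47$)
$O{\left(h,F \right)} = 47$
$Z = 9412$ ($Z = \left(1443 + 7922\right) + 47 = 9365 + 47 = 9412$)
$\frac{1}{C{\left(55,-263 \right)} + Z} = \frac{1}{-263 + 9412} = \frac{1}{9149}$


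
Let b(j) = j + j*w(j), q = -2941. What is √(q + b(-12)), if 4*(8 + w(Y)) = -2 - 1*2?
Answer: I*√2845 ≈ 53.339*I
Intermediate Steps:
w(Y) = -9 (w(Y) = -8 + (-2 - 1*2)/4 = -8 + (-2 - 2)/4 = -8 + (¼)*(-4) = -8 - 1 = -9)
b(j) = -8*j (b(j) = j + j*(-9) = j - 9*j = -8*j)
√(q + b(-12)) = √(-2941 - 8*(-12)) = √(-2941 + 96) = √(-2845) = I*√2845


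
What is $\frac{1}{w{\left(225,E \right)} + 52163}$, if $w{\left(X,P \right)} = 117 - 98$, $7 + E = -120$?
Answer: $\frac{1}{52182} \approx 1.9164 \cdot 10^{-5}$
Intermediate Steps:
$E = -127$ ($E = -7 - 120 = -127$)
$w{\left(X,P \right)} = 19$
$\frac{1}{w{\left(225,E \right)} + 52163} = \frac{1}{19 + 52163} = \frac{1}{52182}$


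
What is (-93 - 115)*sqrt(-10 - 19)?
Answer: -208*I*sqrt(29) ≈ -1120.1*I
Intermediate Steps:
(-93 - 115)*sqrt(-10 - 19) = -208*I*sqrt(29)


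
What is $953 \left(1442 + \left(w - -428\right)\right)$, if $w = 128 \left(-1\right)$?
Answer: $1660126$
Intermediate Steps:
$w = -128$
$953 \left(1442 + \left(w - -428\right)\right) = 953 \left(1442 - -300\right) = 953 \left(1442 + \left(-128 + 428\right)\right) = 953 \left(1442 + 300\right) = 953 \cdot 1742 = 1660126$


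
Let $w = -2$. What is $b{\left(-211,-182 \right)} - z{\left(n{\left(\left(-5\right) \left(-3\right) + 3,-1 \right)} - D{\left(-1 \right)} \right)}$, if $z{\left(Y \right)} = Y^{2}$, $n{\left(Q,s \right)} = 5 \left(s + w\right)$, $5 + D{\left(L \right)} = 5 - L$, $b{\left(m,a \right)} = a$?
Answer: $-438$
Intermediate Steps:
$D{\left(L \right)} = - L$ ($D{\left(L \right)} = -5 - \left(-5 + L\right) = - L$)
$n{\left(Q,s \right)} = -10 + 5 s$ ($n{\left(Q,s \right)} = 5 \left(s - 2\right) = 5 \left(-2 + s\right) = -10 + 5 s$)
$b{\left(-211,-182 \right)} - z{\left(n{\left(\left(-5\right) \left(-3\right) + 3,-1 \right)} - D{\left(-1 \right)} \right)} = -182 - \left(\left(-10 + 5 \left(-1\right)\right) - \left(-1\right) \left(-1\right)\right)^{2} = -182 - \left(\left(-10 - 5\right) - 1\right)^{2} = -182 - \left(-15 - 1\right)^{2} = -182 - \left(-16\right)^{2} = -182 - 256 = -438$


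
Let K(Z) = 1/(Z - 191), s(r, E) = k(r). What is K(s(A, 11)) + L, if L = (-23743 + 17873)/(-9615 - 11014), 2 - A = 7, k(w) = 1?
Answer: 1094671/3919510 ≈ 0.27929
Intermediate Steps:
A = -5 (A = 2 - 1*7 = 2 - 7 = -5)
s(r, E) = 1
L = 5870/20629 (L = -5870/(-20629) = -5870*(-1/20629) = 5870/20629 ≈ 0.28455)
K(Z) = 1/(-191 + Z)
K(s(A, 11)) + L = 1/(-191 + 1) + 5870/20629 = 1/(-190) + 5870/20629 = -1/190 + 5870/20629 = 1094671/3919510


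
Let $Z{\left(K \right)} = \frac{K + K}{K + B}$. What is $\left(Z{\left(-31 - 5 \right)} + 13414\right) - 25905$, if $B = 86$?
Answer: $- \frac{312311}{25} \approx -12492.0$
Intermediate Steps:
$Z{\left(K \right)} = \frac{2 K}{86 + K}$ ($Z{\left(K \right)} = \frac{K + K}{K + 86} = \frac{2 K}{86 + K}$)
$\left(Z{\left(-31 - 5 \right)} + 13414\right) - 25905 = \left(\frac{2 \left(-31 - 5\right)}{86 - 36} + 13414\right) - 25905 = \left(2 \left(-36\right) \frac{1}{86 - 36} + 13414\right) - 25905 = \left(2 \left(-36\right) \frac{1}{50} + 13414\right) - 25905 = \left(- \frac{36}{25} + 13414\right) - 25905 = \frac{335314}{25} - 25905 = - \frac{312311}{25}$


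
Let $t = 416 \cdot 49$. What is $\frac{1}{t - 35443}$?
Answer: $- \frac{1}{15059} \approx -6.6406 \cdot 10^{-5}$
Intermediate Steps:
$t = 20384$
$\frac{1}{t - 35443} = \frac{1}{20384 - 35443} = \frac{1}{-15059} = - \frac{1}{15059}$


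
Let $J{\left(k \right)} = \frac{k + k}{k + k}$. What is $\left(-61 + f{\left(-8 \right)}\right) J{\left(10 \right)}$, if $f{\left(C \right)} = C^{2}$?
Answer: $3$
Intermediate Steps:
$J{\left(k \right)} = 1$ ($J{\left(k \right)} = \frac{2 k}{2 k} = 2 k \frac{1}{2 k} = 1$)
$\left(-61 + f{\left(-8 \right)}\right) J{\left(10 \right)} = \left(-61 + \left(-8\right)^{2}\right) 1 = \left(-61 + 64\right) 1 = 3 \cdot 1 = 3$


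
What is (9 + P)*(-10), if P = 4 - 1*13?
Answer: 0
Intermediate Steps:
P = -9 (P = 4 - 13 = -9)
(9 + P)*(-10) = (9 - 9)*(-10) = 0*(-10) = 0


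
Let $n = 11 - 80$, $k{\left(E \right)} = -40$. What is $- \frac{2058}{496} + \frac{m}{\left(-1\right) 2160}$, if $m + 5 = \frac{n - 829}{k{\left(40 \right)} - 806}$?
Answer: $- \frac{29367611}{7081020} \approx -4.1474$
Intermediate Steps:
$n = -69$ ($n = 11 - 80 = -69$)
$m = - \frac{1666}{423}$ ($m = -5 + \frac{-69 - 829}{-40 - 806} = -5 - \frac{898}{-846} = -5 - - \frac{449}{423} = -5 + \frac{449}{423} = - \frac{1666}{423} \approx -3.9385$)
$- \frac{2058}{496} + \frac{m}{\left(-1\right) 2160} = - \frac{2058}{496} - \frac{1666}{423 \left(\left(-1\right) 2160\right)} = \left(-2058\right) \frac{1}{496} - \frac{1666}{423 \left(-2160\right)} = - \frac{1029}{248} - - \frac{833}{456840} = - \frac{1029}{248} + \frac{833}{456840} = - \frac{29367611}{7081020}$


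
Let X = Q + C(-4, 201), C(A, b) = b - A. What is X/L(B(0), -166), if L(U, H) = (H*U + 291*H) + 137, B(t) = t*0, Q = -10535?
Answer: 10330/48169 ≈ 0.21445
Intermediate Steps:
B(t) = 0
L(U, H) = 137 + 291*H + H*U (L(U, H) = (291*H + H*U) + 137 = 137 + 291*H + H*U)
X = -10330 (X = -10535 + (201 - 1*(-4)) = -10535 + (201 + 4) = -10535 + 205 = -10330)
X/L(B(0), -166) = -10330/(137 + 291*(-166) - 166*0) = -10330/(137 - 48306 + 0) = -10330/(-48169) = -10330*(-1/48169) = 10330/48169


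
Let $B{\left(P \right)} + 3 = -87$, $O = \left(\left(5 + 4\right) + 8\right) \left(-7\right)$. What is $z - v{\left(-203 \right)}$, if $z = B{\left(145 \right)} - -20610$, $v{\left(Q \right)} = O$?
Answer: $20639$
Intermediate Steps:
$O = -119$ ($O = \left(9 + 8\right) \left(-7\right) = 17 \left(-7\right) = -119$)
$B{\left(P \right)} = -90$ ($B{\left(P \right)} = -3 - 87 = -90$)
$v{\left(Q \right)} = -119$
$z = 20520$ ($z = -90 - -20610 = -90 + 20610 = 20520$)
$z - v{\left(-203 \right)} = 20520 - -119 = 20520 + 119 = 20639$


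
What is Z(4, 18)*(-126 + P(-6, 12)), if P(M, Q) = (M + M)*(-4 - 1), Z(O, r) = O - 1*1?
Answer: -198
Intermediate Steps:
Z(O, r) = -1 + O (Z(O, r) = O - 1 = -1 + O)
P(M, Q) = -10*M (P(M, Q) = (2*M)*(-5) = -10*M)
Z(4, 18)*(-126 + P(-6, 12)) = (-1 + 4)*(-126 - 10*(-6)) = 3*(-126 + 60) = 3*(-66) = -198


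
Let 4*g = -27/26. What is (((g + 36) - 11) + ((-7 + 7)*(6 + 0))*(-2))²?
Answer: 6620329/10816 ≈ 612.09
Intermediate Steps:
g = -27/104 (g = (-27/26)/4 = (-27*1/26)/4 = (¼)*(-27/26) = -27/104 ≈ -0.25962)
(((g + 36) - 11) + ((-7 + 7)*(6 + 0))*(-2))² = (((-27/104 + 36) - 11) + ((-7 + 7)*(6 + 0))*(-2))² = ((3717/104 - 11) + (0*6)*(-2))² = (2573/104 + 0*(-2))² = (2573/104 + 0)² = (2573/104)² = 6620329/10816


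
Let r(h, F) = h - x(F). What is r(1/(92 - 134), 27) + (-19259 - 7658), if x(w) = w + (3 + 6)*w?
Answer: -1141855/42 ≈ -27187.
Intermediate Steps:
x(w) = 10*w (x(w) = w + 9*w = 10*w)
r(h, F) = h - 10*F
r(1/(92 - 134), 27) + (-19259 - 7658) = (1/(92 - 134) - 10*27) + (-19259 - 7658) = (1/(-42) - 270) - 26917 = (-1/42 - 270) - 26917 = -11341/42 - 26917 = -1141855/42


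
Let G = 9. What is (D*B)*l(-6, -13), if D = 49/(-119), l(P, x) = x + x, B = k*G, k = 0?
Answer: 0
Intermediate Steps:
B = 0 (B = 0*9 = 0)
l(P, x) = 2*x
D = -7/17 (D = 49*(-1/119) = -7/17 ≈ -0.41176)
(D*B)*l(-6, -13) = (-7/17*0)*(2*(-13)) = 0*(-26) = 0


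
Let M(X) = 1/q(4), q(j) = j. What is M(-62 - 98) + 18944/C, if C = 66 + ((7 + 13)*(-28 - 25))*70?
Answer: -821/148268 ≈ -0.0055373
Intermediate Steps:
C = -74134 (C = 66 + (20*(-53))*70 = 66 - 1060*70 = 66 - 74200 = -74134)
M(X) = ¼ (M(X) = 1/4 = ¼)
M(-62 - 98) + 18944/C = ¼ + 18944/(-74134) = ¼ + 18944*(-1/74134) = ¼ - 9472/37067 = -821/148268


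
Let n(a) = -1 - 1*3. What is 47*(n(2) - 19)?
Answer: -1081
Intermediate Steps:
n(a) = -4 (n(a) = -1 - 3 = -4)
47*(n(2) - 19) = 47*(-4 - 19) = 47*(-23) = -1081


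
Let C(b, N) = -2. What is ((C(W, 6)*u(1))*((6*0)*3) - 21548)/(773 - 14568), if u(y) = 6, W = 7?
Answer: 21548/13795 ≈ 1.5620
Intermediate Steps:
((C(W, 6)*u(1))*((6*0)*3) - 21548)/(773 - 14568) = ((-2*6)*((6*0)*3) - 21548)/(773 - 14568) = (-0*3 - 21548)/(-13795) = (-12*0 - 21548)*(-1/13795) = (0 - 21548)*(-1/13795) = -21548*(-1/13795) = 21548/13795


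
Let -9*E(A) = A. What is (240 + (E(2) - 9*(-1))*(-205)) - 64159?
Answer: -591466/9 ≈ -65719.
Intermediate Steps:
E(A) = -A/9
(240 + (E(2) - 9*(-1))*(-205)) - 64159 = (240 + (-1/9*2 - 9*(-1))*(-205)) - 64159 = (240 + (-2/9 + 9)*(-205)) - 64159 = (240 + (79/9)*(-205)) - 64159 = (240 - 16195/9) - 64159 = -14035/9 - 64159 = -591466/9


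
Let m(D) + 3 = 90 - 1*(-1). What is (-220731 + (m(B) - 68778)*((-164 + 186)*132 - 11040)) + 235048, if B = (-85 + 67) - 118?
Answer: 558876157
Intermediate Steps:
B = -136 (B = -18 - 118 = -136)
m(D) = 88 (m(D) = -3 + (90 - 1*(-1)) = -3 + (90 + 1) = -3 + 91 = 88)
(-220731 + (m(B) - 68778)*((-164 + 186)*132 - 11040)) + 235048 = (-220731 + (88 - 68778)*((-164 + 186)*132 - 11040)) + 235048 = (-220731 - 68690*(22*132 - 11040)) + 235048 = (-220731 - 68690*(2904 - 11040)) + 235048 = (-220731 - 68690*(-8136)) + 235048 = (-220731 + 558861840) + 235048 = 558641109 + 235048 = 558876157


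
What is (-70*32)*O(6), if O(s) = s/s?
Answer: -2240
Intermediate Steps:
O(s) = 1
(-70*32)*O(6) = -70*32*1 = -2240*1 = -2240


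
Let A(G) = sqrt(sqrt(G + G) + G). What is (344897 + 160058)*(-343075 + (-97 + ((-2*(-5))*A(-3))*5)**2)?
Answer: -173237436625 + 504955*(97 - 50*sqrt(-3 + I*sqrt(6)))**2 ≈ -1.7551e+11 - 5.9877e+9*I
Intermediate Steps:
A(G) = sqrt(G + sqrt(2)*sqrt(G)) (A(G) = sqrt(sqrt(2*G) + G) = sqrt(sqrt(2)*sqrt(G) + G) = sqrt(G + sqrt(2)*sqrt(G)))
(344897 + 160058)*(-343075 + (-97 + ((-2*(-5))*A(-3))*5)**2) = (344897 + 160058)*(-343075 + (-97 + ((-2*(-5))*sqrt(-3 + sqrt(2)*sqrt(-3)))*5)**2) = 504955*(-343075 + (-97 + (10*sqrt(-3 + sqrt(2)*(I*sqrt(3))))*5)**2) = 504955*(-343075 + (-97 + (10*sqrt(-3 + I*sqrt(6)))*5)**2) = 504955*(-343075 + (-97 + 50*sqrt(-3 + I*sqrt(6)))**2) = -173237436625 + 504955*(-97 + 50*sqrt(-3 + I*sqrt(6)))**2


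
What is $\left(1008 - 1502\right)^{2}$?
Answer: $244036$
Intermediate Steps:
$\left(1008 - 1502\right)^{2} = \left(-494\right)^{2} = 244036$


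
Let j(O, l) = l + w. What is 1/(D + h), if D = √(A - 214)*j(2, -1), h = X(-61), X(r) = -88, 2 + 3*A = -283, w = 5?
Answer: -11/1586 - I*√309/3172 ≈ -0.0069357 - 0.0055417*I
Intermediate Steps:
A = -95 (A = -⅔ + (⅓)*(-283) = -⅔ - 283/3 = -95)
j(O, l) = 5 + l (j(O, l) = l + 5 = 5 + l)
h = -88
D = 4*I*√309 (D = √(-95 - 214)*(5 - 1) = √(-309)*4 = (I*√309)*4 = 4*I*√309 ≈ 70.314*I)
1/(D + h) = 1/(4*I*√309 - 88) = 1/(-88 + 4*I*√309)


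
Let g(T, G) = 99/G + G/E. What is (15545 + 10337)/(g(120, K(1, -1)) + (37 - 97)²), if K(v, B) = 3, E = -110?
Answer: 2847020/399627 ≈ 7.1242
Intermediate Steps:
g(T, G) = 99/G - G/110 (g(T, G) = 99/G + G/(-110) = 99/G + G*(-1/110) = 99/G - G/110)
(15545 + 10337)/(g(120, K(1, -1)) + (37 - 97)²) = (15545 + 10337)/((99/3 - 1/110*3) + (37 - 97)²) = 25882/((99*(⅓) - 3/110) + (-60)²) = 25882/((33 - 3/110) + 3600) = 25882/(3627/110 + 3600) = 25882/(399627/110) = 25882*(110/399627) = 2847020/399627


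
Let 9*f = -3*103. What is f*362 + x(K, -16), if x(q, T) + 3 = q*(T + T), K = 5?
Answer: -37775/3 ≈ -12592.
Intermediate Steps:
f = -103/3 (f = (-3*103)/9 = (⅑)*(-309) = -103/3 ≈ -34.333)
x(q, T) = -3 + 2*T*q (x(q, T) = -3 + q*(T + T) = -3 + q*(2*T) = -3 + 2*T*q)
f*362 + x(K, -16) = -103/3*362 + (-3 + 2*(-16)*5) = -37286/3 + (-3 - 160) = -37286/3 - 163 = -37775/3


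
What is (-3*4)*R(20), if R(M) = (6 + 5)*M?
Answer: -2640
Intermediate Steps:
R(M) = 11*M
(-3*4)*R(20) = (-3*4)*(11*20) = -12*220 = -2640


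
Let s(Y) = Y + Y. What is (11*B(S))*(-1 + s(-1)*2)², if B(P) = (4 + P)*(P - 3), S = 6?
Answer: 8250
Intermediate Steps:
s(Y) = 2*Y
B(P) = (-3 + P)*(4 + P) (B(P) = (4 + P)*(-3 + P) = (-3 + P)*(4 + P))
(11*B(S))*(-1 + s(-1)*2)² = (11*(-12 + 6 + 6²))*(-1 + (2*(-1))*2)² = (11*(-12 + 6 + 36))*(-1 - 2*2)² = (11*30)*(-1 - 4)² = 330*(-5)² = 330*25 = 8250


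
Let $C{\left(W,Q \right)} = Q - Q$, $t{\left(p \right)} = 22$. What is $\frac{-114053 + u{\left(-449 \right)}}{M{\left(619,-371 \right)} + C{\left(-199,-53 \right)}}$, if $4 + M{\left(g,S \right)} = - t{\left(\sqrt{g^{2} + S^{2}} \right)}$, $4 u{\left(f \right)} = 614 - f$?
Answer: $\frac{455149}{104} \approx 4376.4$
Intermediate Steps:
$C{\left(W,Q \right)} = 0$
$u{\left(f \right)} = \frac{307}{2} - \frac{f}{4}$ ($u{\left(f \right)} = \frac{614 - f}{4} = \frac{307}{2} - \frac{f}{4}$)
$M{\left(g,S \right)} = -26$ ($M{\left(g,S \right)} = -4 - 22 = -26$)
$\frac{-114053 + u{\left(-449 \right)}}{M{\left(619,-371 \right)} + C{\left(-199,-53 \right)}} = \frac{-114053 + \left(\frac{307}{2} - - \frac{449}{4}\right)}{-26 + 0} = \frac{-114053 + \left(\frac{307}{2} + \frac{449}{4}\right)}{-26} = \left(-114053 + \frac{1063}{4}\right) \left(- \frac{1}{26}\right) = \left(- \frac{455149}{4}\right) \left(- \frac{1}{26}\right) = \frac{455149}{104}$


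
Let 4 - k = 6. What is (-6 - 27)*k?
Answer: 66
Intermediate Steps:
k = -2 (k = 4 - 1*6 = 4 - 6 = -2)
(-6 - 27)*k = (-6 - 27)*(-2) = -33*(-2) = 66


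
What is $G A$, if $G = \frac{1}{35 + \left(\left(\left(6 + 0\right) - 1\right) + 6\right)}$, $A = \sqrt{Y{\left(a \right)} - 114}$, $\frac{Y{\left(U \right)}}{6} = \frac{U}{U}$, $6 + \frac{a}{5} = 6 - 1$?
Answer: $\frac{3 i \sqrt{3}}{23} \approx 0.22592 i$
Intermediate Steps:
$a = -5$ ($a = -30 + 5 \left(6 - 1\right) = -30 + 5 \cdot 5 = -30 + 25 = -5$)
$Y{\left(U \right)} = 6$ ($Y{\left(U \right)} = 6 \frac{U}{U} = 6 \cdot 1 = 6$)
$A = 6 i \sqrt{3}$ ($A = \sqrt{6 - 114} = \sqrt{-108} = 6 i \sqrt{3} \approx 10.392 i$)
$G = \frac{1}{46}$ ($G = \frac{1}{35 + \left(\left(6 - 1\right) + 6\right)} = \frac{1}{35 + \left(5 + 6\right)} = \frac{1}{35 + 11} = \frac{1}{46} \approx 0.021739$)
$G A = \frac{6 i \sqrt{3}}{46} = \frac{3 i \sqrt{3}}{23}$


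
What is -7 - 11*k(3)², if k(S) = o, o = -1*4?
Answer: -183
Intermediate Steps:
o = -4
k(S) = -4
-7 - 11*k(3)² = -7 - 11*(-4)² = -7 - 11*16 = -7 - 176 = -183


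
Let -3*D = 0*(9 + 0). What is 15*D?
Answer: 0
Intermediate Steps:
D = 0 (D = -0*(9 + 0) = -0*9 = -⅓*0 = 0)
15*D = 15*0 = 0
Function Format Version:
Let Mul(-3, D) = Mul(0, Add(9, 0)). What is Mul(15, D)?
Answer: 0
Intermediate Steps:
D = 0 (D = Mul(Rational(-1, 3), Mul(0, Add(9, 0))) = Mul(Rational(-1, 3), Mul(0, 9)) = Mul(Rational(-1, 3), 0) = 0)
Mul(15, D) = Mul(15, 0) = 0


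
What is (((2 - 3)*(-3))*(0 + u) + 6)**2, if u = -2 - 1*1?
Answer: 9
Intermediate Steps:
u = -3 (u = -2 - 1 = -3)
(((2 - 3)*(-3))*(0 + u) + 6)**2 = (((2 - 3)*(-3))*(0 - 3) + 6)**2 = (-1*(-3)*(-3) + 6)**2 = (3*(-3) + 6)**2 = (-9 + 6)**2 = (-3)**2 = 9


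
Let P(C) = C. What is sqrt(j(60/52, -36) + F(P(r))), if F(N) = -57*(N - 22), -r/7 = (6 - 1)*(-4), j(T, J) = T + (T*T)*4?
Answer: I*sqrt(1135599)/13 ≈ 81.973*I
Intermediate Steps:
j(T, J) = T + 4*T**2 (j(T, J) = T + T**2*4 = T + 4*T**2)
r = 140 (r = -7*(6 - 1)*(-4) = -35*(-4) = -7*(-20) = 140)
F(N) = 1254 - 57*N (F(N) = -57*(-22 + N) = 1254 - 57*N)
sqrt(j(60/52, -36) + F(P(r))) = sqrt((60/52)*(1 + 4*(60/52)) + (1254 - 57*140)) = sqrt((60*(1/52))*(1 + 4*(60*(1/52))) + (1254 - 7980)) = sqrt(15*(1 + 4*(15/13))/13 - 6726) = sqrt(15*(1 + 60/13)/13 - 6726) = sqrt((15/13)*(73/13) - 6726) = sqrt(1095/169 - 6726) = sqrt(-1135599/169) = I*sqrt(1135599)/13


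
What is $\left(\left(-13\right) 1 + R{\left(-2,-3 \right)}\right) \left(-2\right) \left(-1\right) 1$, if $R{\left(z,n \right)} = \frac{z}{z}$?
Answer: $-24$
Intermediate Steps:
$R{\left(z,n \right)} = 1$
$\left(\left(-13\right) 1 + R{\left(-2,-3 \right)}\right) \left(-2\right) \left(-1\right) 1 = \left(\left(-13\right) 1 + 1\right) \left(-2\right) \left(-1\right) 1 = \left(-13 + 1\right) 2 \cdot 1 = \left(-12\right) 2 = -24$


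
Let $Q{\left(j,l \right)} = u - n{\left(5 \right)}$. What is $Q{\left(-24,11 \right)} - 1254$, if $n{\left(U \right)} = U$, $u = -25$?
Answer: $-1284$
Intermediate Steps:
$Q{\left(j,l \right)} = -30$ ($Q{\left(j,l \right)} = -25 - 5 = -30$)
$Q{\left(-24,11 \right)} - 1254 = -30 - 1254 = -1284$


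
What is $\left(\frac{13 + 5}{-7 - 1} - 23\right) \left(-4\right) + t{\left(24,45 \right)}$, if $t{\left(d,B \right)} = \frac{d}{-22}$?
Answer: $\frac{1099}{11} \approx 99.909$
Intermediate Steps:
$t{\left(d,B \right)} = - \frac{d}{22}$ ($t{\left(d,B \right)} = d \left(- \frac{1}{22}\right) = - \frac{d}{22}$)
$\left(\frac{13 + 5}{-7 - 1} - 23\right) \left(-4\right) + t{\left(24,45 \right)} = \left(\frac{13 + 5}{-7 - 1} - 23\right) \left(-4\right) - \frac{12}{11} = \left(\frac{18}{-8} - 23\right) \left(-4\right) - \frac{12}{11} = \left(18 \left(- \frac{1}{8}\right) - 23\right) \left(-4\right) - \frac{12}{11} = \left(- \frac{9}{4} - 23\right) \left(-4\right) - \frac{12}{11} = \left(- \frac{101}{4}\right) \left(-4\right) - \frac{12}{11} = 101 - \frac{12}{11} = \frac{1099}{11}$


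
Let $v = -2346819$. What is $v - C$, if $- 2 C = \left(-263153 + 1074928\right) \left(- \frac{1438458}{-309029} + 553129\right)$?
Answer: $\frac{19822681934969389}{88294} \approx 2.2451 \cdot 10^{11}$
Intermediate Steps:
$C = - \frac{19822889145006175}{88294}$ ($C = - \frac{\left(-263153 + 1074928\right) \left(- \frac{1438458}{-309029} + 553129\right)}{2} = - \frac{811775 \left(\left(-1438458\right) \left(- \frac{1}{309029}\right) + 553129\right)}{2} = - \frac{811775 \left(\frac{205494}{44147} + 553129\right)}{2} = - \frac{811775 \cdot \frac{24419191457}{44147}}{2} = \left(- \frac{1}{2}\right) \frac{19822889145006175}{44147} = - \frac{19822889145006175}{88294} \approx -2.2451 \cdot 10^{11}$)
$v - C = -2346819 - - \frac{19822889145006175}{88294} = -2346819 + \frac{19822889145006175}{88294} = \frac{19822681934969389}{88294}$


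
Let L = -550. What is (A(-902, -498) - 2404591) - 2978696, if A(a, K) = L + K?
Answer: -5384335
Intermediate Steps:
A(a, K) = -550 + K
(A(-902, -498) - 2404591) - 2978696 = ((-550 - 498) - 2404591) - 2978696 = (-1048 - 2404591) - 2978696 = -2405639 - 2978696 = -5384335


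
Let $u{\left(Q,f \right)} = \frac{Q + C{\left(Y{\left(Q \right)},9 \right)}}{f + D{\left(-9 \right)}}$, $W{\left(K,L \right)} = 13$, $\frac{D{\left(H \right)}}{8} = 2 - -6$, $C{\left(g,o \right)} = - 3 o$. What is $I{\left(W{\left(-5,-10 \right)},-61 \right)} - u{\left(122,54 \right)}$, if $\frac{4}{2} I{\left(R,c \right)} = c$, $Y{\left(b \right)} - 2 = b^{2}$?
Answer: $- \frac{1847}{59} \approx -31.305$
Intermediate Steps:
$Y{\left(b \right)} = 2 + b^{2}$
$D{\left(H \right)} = 64$ ($D{\left(H \right)} = 8 \left(2 - -6\right) = 8 \left(2 + 6\right) = 8 \cdot 8 = 64$)
$I{\left(R,c \right)} = \frac{c}{2}$
$u{\left(Q,f \right)} = \frac{-27 + Q}{64 + f}$ ($u{\left(Q,f \right)} = \frac{Q - 27}{f + 64} = \frac{Q - 27}{64 + f} = \frac{-27 + Q}{64 + f}$)
$I{\left(W{\left(-5,-10 \right)},-61 \right)} - u{\left(122,54 \right)} = \frac{1}{2} \left(-61\right) - \frac{-27 + 122}{64 + 54} = - \frac{61}{2} - \frac{1}{118} \cdot 95 = - \frac{61}{2} - \frac{95}{118} = - \frac{1847}{59}$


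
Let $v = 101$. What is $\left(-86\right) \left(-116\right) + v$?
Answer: $10077$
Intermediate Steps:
$\left(-86\right) \left(-116\right) + v = \left(-86\right) \left(-116\right) + 101 = 9976 + 101 = 10077$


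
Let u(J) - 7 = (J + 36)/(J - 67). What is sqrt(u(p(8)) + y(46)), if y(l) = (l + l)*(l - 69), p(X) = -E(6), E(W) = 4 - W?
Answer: I*sqrt(8912995)/65 ≈ 45.93*I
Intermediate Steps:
p(X) = 2 (p(X) = -(4 - 1*6) = -(4 - 6) = -1*(-2) = 2)
u(J) = 7 + (36 + J)/(-67 + J) (u(J) = 7 + (J + 36)/(J - 67) = 7 + (36 + J)/(-67 + J))
y(l) = 2*l*(-69 + l) (y(l) = (2*l)*(-69 + l) = 2*l*(-69 + l))
sqrt(u(p(8)) + y(46)) = sqrt((-433 + 8*2)/(-67 + 2) + 2*46*(-69 + 46)) = sqrt((-433 + 16)/(-65) + 2*46*(-23)) = sqrt(-1/65*(-417) - 2116) = sqrt(417/65 - 2116) = sqrt(-137123/65) = I*sqrt(8912995)/65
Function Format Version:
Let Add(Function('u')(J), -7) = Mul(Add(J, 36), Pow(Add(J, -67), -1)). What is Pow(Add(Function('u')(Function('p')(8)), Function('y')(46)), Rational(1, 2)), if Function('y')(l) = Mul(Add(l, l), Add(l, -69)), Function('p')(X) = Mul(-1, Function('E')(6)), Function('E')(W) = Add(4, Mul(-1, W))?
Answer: Mul(Rational(1, 65), I, Pow(8912995, Rational(1, 2))) ≈ Mul(45.930, I)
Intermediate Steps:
Function('p')(X) = 2 (Function('p')(X) = Mul(-1, Add(4, Mul(-1, 6))) = Mul(-1, Add(4, -6)) = Mul(-1, -2) = 2)
Function('u')(J) = Add(7, Mul(Pow(Add(-67, J), -1), Add(36, J))) (Function('u')(J) = Add(7, Mul(Add(J, 36), Pow(Add(J, -67), -1))) = Add(7, Mul(Add(36, J), Pow(Add(-67, J), -1))) = Add(7, Mul(Pow(Add(-67, J), -1), Add(36, J))))
Function('y')(l) = Mul(2, l, Add(-69, l)) (Function('y')(l) = Mul(Mul(2, l), Add(-69, l)) = Mul(2, l, Add(-69, l)))
Pow(Add(Function('u')(Function('p')(8)), Function('y')(46)), Rational(1, 2)) = Pow(Add(Mul(Pow(Add(-67, 2), -1), Add(-433, Mul(8, 2))), Mul(2, 46, Add(-69, 46))), Rational(1, 2)) = Pow(Add(Mul(Pow(-65, -1), Add(-433, 16)), Mul(2, 46, -23)), Rational(1, 2)) = Pow(Add(Mul(Rational(-1, 65), -417), -2116), Rational(1, 2)) = Pow(Add(Rational(417, 65), -2116), Rational(1, 2)) = Pow(Rational(-137123, 65), Rational(1, 2)) = Mul(Rational(1, 65), I, Pow(8912995, Rational(1, 2)))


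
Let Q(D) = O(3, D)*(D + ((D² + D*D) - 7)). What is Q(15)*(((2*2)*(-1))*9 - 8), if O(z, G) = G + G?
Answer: -604560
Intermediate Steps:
O(z, G) = 2*G
Q(D) = 2*D*(-7 + D + 2*D²) (Q(D) = (2*D)*(D + ((D² + D*D) - 7)) = (2*D)*(D + ((D² + D²) - 7)) = (2*D)*(D + (2*D² - 7)) = (2*D)*(D + (-7 + 2*D²)) = (2*D)*(-7 + D + 2*D²) = 2*D*(-7 + D + 2*D²))
Q(15)*(((2*2)*(-1))*9 - 8) = (2*15*(-7 + 15 + 2*15²))*(((2*2)*(-1))*9 - 8) = (2*15*(-7 + 15 + 2*225))*((4*(-1))*9 - 8) = (2*15*(-7 + 15 + 450))*(-4*9 - 8) = (2*15*458)*(-36 - 8) = 13740*(-44) = -604560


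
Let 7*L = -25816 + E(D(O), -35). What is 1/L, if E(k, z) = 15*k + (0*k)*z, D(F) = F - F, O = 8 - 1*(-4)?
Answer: -1/3688 ≈ -0.00027115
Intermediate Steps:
O = 12 (O = 8 + 4 = 12)
D(F) = 0
E(k, z) = 15*k (E(k, z) = 15*k + 0*z = 15*k + 0 = 15*k)
L = -3688 (L = (-25816 + 15*0)/7 = (-25816 + 0)/7 = (⅐)*(-25816) = -3688)
1/L = 1/(-3688) = -1/3688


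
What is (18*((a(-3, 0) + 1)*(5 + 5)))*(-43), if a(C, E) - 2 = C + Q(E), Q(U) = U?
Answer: 0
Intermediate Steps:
a(C, E) = 2 + C + E (a(C, E) = 2 + (C + E) = 2 + C + E)
(18*((a(-3, 0) + 1)*(5 + 5)))*(-43) = (18*(((2 - 3 + 0) + 1)*(5 + 5)))*(-43) = (18*((-1 + 1)*10))*(-43) = (18*(0*10))*(-43) = (18*0)*(-43) = 0*(-43) = 0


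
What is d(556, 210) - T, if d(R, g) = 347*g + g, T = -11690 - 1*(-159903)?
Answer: -75133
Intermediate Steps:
T = 148213 (T = -11690 + 159903 = 148213)
d(R, g) = 348*g
d(556, 210) - T = 348*210 - 1*148213 = 73080 - 148213 = -75133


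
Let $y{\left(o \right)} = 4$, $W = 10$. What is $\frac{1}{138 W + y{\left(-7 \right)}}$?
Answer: $\frac{1}{1384} \approx 0.00072254$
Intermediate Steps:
$\frac{1}{138 W + y{\left(-7 \right)}} = \frac{1}{138 \cdot 10 + 4} = \frac{1}{1380 + 4} = \frac{1}{1384}$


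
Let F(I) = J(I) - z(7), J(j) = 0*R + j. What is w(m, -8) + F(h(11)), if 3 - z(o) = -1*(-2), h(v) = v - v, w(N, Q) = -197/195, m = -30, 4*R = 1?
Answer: -392/195 ≈ -2.0103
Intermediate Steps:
R = ¼ (R = (¼)*1 = ¼ ≈ 0.25000)
w(N, Q) = -197/195 (w(N, Q) = -197*1/195 = -197/195)
h(v) = 0
J(j) = j (J(j) = 0*(¼) + j = 0 + j = j)
z(o) = 1 (z(o) = 3 - (-1)*(-2) = 3 - 1*2 = 3 - 2 = 1)
F(I) = -1 + I (F(I) = I - 1*1 = I - 1 = -1 + I)
w(m, -8) + F(h(11)) = -197/195 + (-1 + 0) = -197/195 - 1 = -392/195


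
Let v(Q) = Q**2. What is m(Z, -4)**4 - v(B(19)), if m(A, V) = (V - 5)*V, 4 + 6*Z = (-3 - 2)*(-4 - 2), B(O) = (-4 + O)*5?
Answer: 1673991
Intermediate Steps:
B(O) = -20 + 5*O
Z = 13/3 (Z = -2/3 + ((-3 - 2)*(-4 - 2))/6 = -2/3 + (-5*(-6))/6 = -2/3 + (1/6)*30 = -2/3 + 5 = 13/3 ≈ 4.3333)
m(A, V) = V*(-5 + V) (m(A, V) = (-5 + V)*V = V*(-5 + V))
m(Z, -4)**4 - v(B(19)) = (-4*(-5 - 4))**4 - (-20 + 5*19)**2 = (-4*(-9))**4 - (-20 + 95)**2 = 36**4 - 1*75**2 = 1679616 - 1*5625 = 1679616 - 5625 = 1673991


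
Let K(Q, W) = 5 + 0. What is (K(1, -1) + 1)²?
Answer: 36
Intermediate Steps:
K(Q, W) = 5
(K(1, -1) + 1)² = (5 + 1)² = 6² = 36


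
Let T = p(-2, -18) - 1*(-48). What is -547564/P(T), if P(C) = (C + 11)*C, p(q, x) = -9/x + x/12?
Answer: -273782/1363 ≈ -200.87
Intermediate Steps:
p(q, x) = -9/x + x/12 (p(q, x) = -9/x + x*(1/12) = -9/x + x/12)
T = 47 (T = (-9/(-18) + (1/12)*(-18)) - 1*(-48) = (-9*(-1/18) - 3/2) + 48 = (½ - 3/2) + 48 = -1 + 48 = 47)
P(C) = C*(11 + C) (P(C) = (11 + C)*C = C*(11 + C))
-547564/P(T) = -547564*1/(47*(11 + 47)) = -547564/(47*58) = -547564/2726 = -547564*1/2726 = -273782/1363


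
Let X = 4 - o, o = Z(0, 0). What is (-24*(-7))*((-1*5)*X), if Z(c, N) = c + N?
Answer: -3360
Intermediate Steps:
Z(c, N) = N + c
o = 0 (o = 0 + 0 = 0)
X = 4 (X = 4 - 1*0 = 4 + 0 = 4)
(-24*(-7))*((-1*5)*X) = (-24*(-7))*(-1*5*4) = 168*(-5*4) = 168*(-20) = -3360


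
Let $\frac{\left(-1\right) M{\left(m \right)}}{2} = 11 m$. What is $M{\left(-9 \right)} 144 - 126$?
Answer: $28386$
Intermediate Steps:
$M{\left(m \right)} = - 22 m$ ($M{\left(m \right)} = - 2 \cdot 11 m = - 22 m$)
$M{\left(-9 \right)} 144 - 126 = \left(-22\right) \left(-9\right) 144 - 126 = 198 \cdot 144 - 126 = 28512 - 126 = 28386$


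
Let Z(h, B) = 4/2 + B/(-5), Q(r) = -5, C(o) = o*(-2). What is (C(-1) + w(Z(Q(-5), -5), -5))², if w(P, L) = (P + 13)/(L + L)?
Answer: 4/25 ≈ 0.16000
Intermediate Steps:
C(o) = -2*o
Z(h, B) = 2 - B/5 (Z(h, B) = 4*(½) + B*(-⅕) = 2 - B/5)
w(P, L) = (13 + P)/(2*L) (w(P, L) = (13 + P)/((2*L)) = (13 + P)*(1/(2*L)) = (13 + P)/(2*L))
(C(-1) + w(Z(Q(-5), -5), -5))² = (-2*(-1) + (½)*(13 + (2 - ⅕*(-5)))/(-5))² = (2 + (½)*(-⅕)*(13 + (2 + 1)))² = (2 + (½)*(-⅕)*(13 + 3))² = (2 + (½)*(-⅕)*16)² = (2 - 8/5)² = (⅖)² = 4/25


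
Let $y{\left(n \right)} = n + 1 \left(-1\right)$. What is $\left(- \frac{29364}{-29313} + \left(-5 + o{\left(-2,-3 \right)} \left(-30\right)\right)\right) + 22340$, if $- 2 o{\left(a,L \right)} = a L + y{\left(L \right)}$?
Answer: $\frac{218538203}{9771} \approx 22366.0$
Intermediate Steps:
$y{\left(n \right)} = -1 + n$ ($y{\left(n \right)} = n - 1 = -1 + n$)
$o{\left(a,L \right)} = \frac{1}{2} - \frac{L}{2} - \frac{L a}{2}$ ($o{\left(a,L \right)} = - \frac{a L + \left(-1 + L\right)}{2} = - \frac{L a + \left(-1 + L\right)}{2} = - \frac{-1 + L + L a}{2} = \frac{1}{2} - \frac{L}{2} - \frac{L a}{2}$)
$\left(- \frac{29364}{-29313} + \left(-5 + o{\left(-2,-3 \right)} \left(-30\right)\right)\right) + 22340 = \left(- \frac{29364}{-29313} - \left(5 - \left(\frac{1}{2} - - \frac{3}{2} - \left(- \frac{3}{2}\right) \left(-2\right)\right) \left(-30\right)\right)\right) + 22340 = \left(\left(-29364\right) \left(- \frac{1}{29313}\right) - \left(5 - \left(\frac{1}{2} + \frac{3}{2} - 3\right) \left(-30\right)\right)\right) + 22340 = \left(\frac{9788}{9771} - -25\right) + 22340 = \left(\frac{9788}{9771} + \left(-5 + 30\right)\right) + 22340 = \left(\frac{9788}{9771} + 25\right) + 22340 = \frac{254063}{9771} + 22340 = \frac{218538203}{9771}$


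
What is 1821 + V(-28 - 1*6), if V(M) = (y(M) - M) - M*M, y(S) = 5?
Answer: 704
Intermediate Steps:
V(M) = 5 - M - M² (V(M) = (5 - M) - M*M = (5 - M) - M² = 5 - M - M²)
1821 + V(-28 - 1*6) = 1821 + (5 - (-28 - 1*6) - (-28 - 1*6)²) = 1821 + (5 - (-28 - 6) - (-28 - 6)²) = 1821 + (5 - 1*(-34) - 1*(-34)²) = 1821 + (5 + 34 - 1*1156) = 1821 + (5 + 34 - 1156) = 1821 - 1117 = 704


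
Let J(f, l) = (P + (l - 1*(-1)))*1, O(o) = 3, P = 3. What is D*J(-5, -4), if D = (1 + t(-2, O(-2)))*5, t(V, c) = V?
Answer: 0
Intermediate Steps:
J(f, l) = 4 + l (J(f, l) = (3 + (l - 1*(-1)))*1 = (3 + (l + 1))*1 = (3 + (1 + l))*1 = (4 + l)*1 = 4 + l)
D = -5 (D = (1 - 2)*5 = -1*5 = -5)
D*J(-5, -4) = -5*(4 - 4) = -5*0 = 0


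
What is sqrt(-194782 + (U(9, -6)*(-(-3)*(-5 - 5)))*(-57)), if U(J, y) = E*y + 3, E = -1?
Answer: 8*I*sqrt(2803) ≈ 423.55*I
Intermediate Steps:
U(J, y) = 3 - y (U(J, y) = -y + 3 = 3 - y)
sqrt(-194782 + (U(9, -6)*(-(-3)*(-5 - 5)))*(-57)) = sqrt(-194782 + ((3 - 1*(-6))*(-(-3)*(-5 - 5)))*(-57)) = sqrt(-194782 + ((3 + 6)*(-(-3)*(-10)))*(-57)) = sqrt(-194782 + (9*(-3*10))*(-57)) = sqrt(-194782 + (9*(-30))*(-57)) = sqrt(-194782 - 270*(-57)) = sqrt(-194782 + 15390) = sqrt(-179392) = 8*I*sqrt(2803)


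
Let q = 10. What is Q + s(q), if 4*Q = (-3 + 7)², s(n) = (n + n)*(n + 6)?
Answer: 324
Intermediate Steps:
s(n) = 2*n*(6 + n) (s(n) = (2*n)*(6 + n) = 2*n*(6 + n))
Q = 4 (Q = (-3 + 7)²/4 = (¼)*4² = (¼)*16 = 4)
Q + s(q) = 4 + 2*10*(6 + 10) = 4 + 2*10*16 = 4 + 320 = 324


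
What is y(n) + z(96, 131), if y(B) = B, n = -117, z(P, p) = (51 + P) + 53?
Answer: 83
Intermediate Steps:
z(P, p) = 104 + P
y(n) + z(96, 131) = -117 + (104 + 96) = -117 + 200 = 83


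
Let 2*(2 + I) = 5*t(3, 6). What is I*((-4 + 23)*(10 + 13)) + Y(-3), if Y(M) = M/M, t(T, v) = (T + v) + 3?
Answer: 12237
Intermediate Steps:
t(T, v) = 3 + T + v
Y(M) = 1
I = 28 (I = -2 + (5*(3 + 3 + 6))/2 = -2 + (5*12)/2 = -2 + (½)*60 = -2 + 30 = 28)
I*((-4 + 23)*(10 + 13)) + Y(-3) = 28*((-4 + 23)*(10 + 13)) + 1 = 28*(19*23) + 1 = 28*437 + 1 = 12236 + 1 = 12237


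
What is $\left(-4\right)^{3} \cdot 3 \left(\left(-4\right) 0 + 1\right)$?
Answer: $-192$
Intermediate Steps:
$\left(-4\right)^{3} \cdot 3 \left(\left(-4\right) 0 + 1\right) = \left(-64\right) 3 \left(0 + 1\right) = \left(-192\right) 1 = -192$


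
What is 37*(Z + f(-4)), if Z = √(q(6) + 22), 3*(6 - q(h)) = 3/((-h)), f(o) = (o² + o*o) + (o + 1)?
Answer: 1073 + 481*√6/6 ≈ 1269.4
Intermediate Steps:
f(o) = 1 + o + 2*o² (f(o) = (o² + o²) + (1 + o) = 2*o² + (1 + o) = 1 + o + 2*o²)
q(h) = 6 + 1/h (q(h) = 6 - 1/((-h)) = 6 - (-1)/h = 6 + 1/h)
Z = 13*√6/6 (Z = √((6 + 1/6) + 22) = √((6 + ⅙) + 22) = √(37/6 + 22) = √(169/6) = 13*√6/6 ≈ 5.3072)
37*(Z + f(-4)) = 37*(13*√6/6 + (1 - 4 + 2*(-4)²)) = 37*(13*√6/6 + (1 - 4 + 2*16)) = 37*(13*√6/6 + (1 - 4 + 32)) = 37*(13*√6/6 + 29) = 37*(29 + 13*√6/6) = 1073 + 481*√6/6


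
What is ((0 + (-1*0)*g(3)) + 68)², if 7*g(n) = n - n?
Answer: 4624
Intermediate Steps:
g(n) = 0 (g(n) = (n - n)/7 = (⅐)*0 = 0)
((0 + (-1*0)*g(3)) + 68)² = ((0 - 1*0*0) + 68)² = ((0 + 0*0) + 68)² = ((0 + 0) + 68)² = (0 + 68)² = 68² = 4624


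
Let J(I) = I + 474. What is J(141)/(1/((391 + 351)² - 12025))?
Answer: 331201485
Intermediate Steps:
J(I) = 474 + I
J(141)/(1/((391 + 351)² - 12025)) = (474 + 141)/(1/((391 + 351)² - 12025)) = 615/(1/(742² - 12025)) = 615/(1/(550564 - 12025)) = 615/(1/538539) = 615*538539 = 331201485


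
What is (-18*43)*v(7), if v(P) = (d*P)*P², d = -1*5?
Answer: 1327410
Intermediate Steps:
d = -5
v(P) = -5*P³ (v(P) = (-5*P)*P² = -5*P³)
(-18*43)*v(7) = (-18*43)*(-5*7³) = -(-3870)*343 = -774*(-1715) = 1327410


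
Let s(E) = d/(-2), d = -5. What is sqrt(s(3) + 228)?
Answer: sqrt(922)/2 ≈ 15.182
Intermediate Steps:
s(E) = 5/2 (s(E) = -5/(-2) = -5*(-1/2) = 5/2)
sqrt(s(3) + 228) = sqrt(5/2 + 228) = sqrt(461/2) = sqrt(922)/2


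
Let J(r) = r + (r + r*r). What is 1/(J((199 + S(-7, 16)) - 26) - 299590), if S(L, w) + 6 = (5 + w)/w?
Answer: -256/69356615 ≈ -3.6911e-6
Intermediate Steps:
S(L, w) = -6 + (5 + w)/w
J(r) = r² + 2*r (J(r) = r + (r + r²) = r² + 2*r)
1/(J((199 + S(-7, 16)) - 26) - 299590) = 1/(((199 + (-5 + 5/16)) - 26)*(2 + ((199 + (-5 + 5/16)) - 26)) - 299590) = 1/(((199 - 75/16) - 26)*(2 + ((199 - 75/16) - 26)) - 299590) = 1/((3109/16 - 26)*(2 + (3109/16 - 26)) - 299590) = 1/(2693*(2 + 2693/16)/16 - 299590) = 1/((2693/16)*(2725/16) - 299590) = 1/(7338425/256 - 299590) = 1/(-69356615/256) = -256/69356615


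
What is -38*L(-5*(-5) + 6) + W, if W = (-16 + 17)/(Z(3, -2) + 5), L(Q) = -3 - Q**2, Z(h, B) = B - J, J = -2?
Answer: 183161/5 ≈ 36632.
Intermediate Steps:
Z(h, B) = 2 + B (Z(h, B) = B - 1*(-2) = B + 2 = 2 + B)
W = 1/5 (W = (-16 + 17)/((2 - 2) + 5) = 1/(0 + 5) = 1/5 ≈ 0.20000)
-38*L(-5*(-5) + 6) + W = -38*(-3 - (-5*(-5) + 6)**2) + 1/5 = -38*(-3 - (25 + 6)**2) + 1/5 = -38*(-3 - 1*31**2) + 1/5 = -38*(-3 - 1*961) + 1/5 = -38*(-3 - 961) + 1/5 = -38*(-964) + 1/5 = 36632 + 1/5 = 183161/5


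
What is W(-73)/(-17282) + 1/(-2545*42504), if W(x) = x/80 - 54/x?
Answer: 2726132681/272938277340960 ≈ 9.9881e-6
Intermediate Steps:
W(x) = -54/x + x/80 (W(x) = x*(1/80) - 54/x = x/80 - 54/x = -54/x + x/80)
W(-73)/(-17282) + 1/(-2545*42504) = (-54/(-73) + (1/80)*(-73))/(-17282) + 1/(-2545*42504) = (-54*(-1/73) - 73/80)*(-1/17282) - 1/2545*1/42504 = (54/73 - 73/80)*(-1/17282) - 1/108172680 = -1009/5840*(-1/17282) - 1/108172680 = 1009/100926880 - 1/108172680 = 2726132681/272938277340960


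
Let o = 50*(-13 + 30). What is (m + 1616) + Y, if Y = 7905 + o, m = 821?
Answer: 11192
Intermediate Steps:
o = 850 (o = 50*17 = 850)
Y = 8755 (Y = 7905 + 850 = 8755)
(m + 1616) + Y = (821 + 1616) + 8755 = 2437 + 8755 = 11192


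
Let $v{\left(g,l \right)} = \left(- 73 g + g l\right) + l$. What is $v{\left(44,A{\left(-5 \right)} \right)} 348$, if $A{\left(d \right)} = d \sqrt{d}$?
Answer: $-1117776 - 78300 i \sqrt{5} \approx -1.1178 \cdot 10^{6} - 1.7508 \cdot 10^{5} i$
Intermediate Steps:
$A{\left(d \right)} = d^{\frac{3}{2}}$
$v{\left(g,l \right)} = l - 73 g + g l$
$v{\left(44,A{\left(-5 \right)} \right)} 348 = \left(\left(-5\right)^{\frac{3}{2}} - 3212 + 44 \left(-5\right)^{\frac{3}{2}}\right) 348 = \left(- 5 i \sqrt{5} - 3212 + 44 \left(- 5 i \sqrt{5}\right)\right) 348 = \left(- 5 i \sqrt{5} - 3212 - 220 i \sqrt{5}\right) 348 = \left(-3212 - 225 i \sqrt{5}\right) 348 = -1117776 - 78300 i \sqrt{5}$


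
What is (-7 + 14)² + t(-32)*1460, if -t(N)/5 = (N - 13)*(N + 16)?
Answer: -5255951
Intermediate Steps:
t(N) = -5*(-13 + N)*(16 + N) (t(N) = -5*(N - 13)*(N + 16) = -5*(-13 + N)*(16 + N))
(-7 + 14)² + t(-32)*1460 = (-7 + 14)² + (1040 - 15*(-32) - 5*(-32)²)*1460 = 7² + (1040 + 480 - 5*1024)*1460 = 49 + (1040 + 480 - 5120)*1460 = 49 - 3600*1460 = 49 - 5256000 = -5255951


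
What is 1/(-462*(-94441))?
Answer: 1/43631742 ≈ 2.2919e-8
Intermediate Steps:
1/(-462*(-94441)) = -1/462*(-1/94441) = 1/43631742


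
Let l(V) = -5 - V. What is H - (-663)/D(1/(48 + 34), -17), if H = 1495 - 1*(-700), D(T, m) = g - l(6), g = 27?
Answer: 84073/38 ≈ 2212.4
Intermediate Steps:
D(T, m) = 38 (D(T, m) = 27 - (-5 - 1*6) = 27 - (-5 - 6) = 27 - 1*(-11) = 27 + 11 = 38)
H = 2195 (H = 1495 + 700 = 2195)
H - (-663)/D(1/(48 + 34), -17) = 2195 - (-663)/38 = 2195 - 1*(-663/38) = 2195 + 663/38 = 84073/38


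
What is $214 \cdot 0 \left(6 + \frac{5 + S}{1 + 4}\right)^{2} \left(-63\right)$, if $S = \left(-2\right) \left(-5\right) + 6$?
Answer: $0$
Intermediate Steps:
$S = 16$ ($S = 10 + 6 = 16$)
$214 \cdot 0 \left(6 + \frac{5 + S}{1 + 4}\right)^{2} \left(-63\right) = 214 \cdot 0 \left(6 + \frac{5 + 16}{1 + 4}\right)^{2} \left(-63\right) = 214 \cdot 0 \left(6 + \frac{21}{5}\right)^{2} \left(-63\right) = 214 \cdot 0 \left(\frac{51}{5}\right)^{2} \left(-63\right) = 214 \cdot 0 \cdot \frac{2601}{25} \left(-63\right) = 214 \cdot 0 \left(-63\right) = 0 \left(-63\right) = 0$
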